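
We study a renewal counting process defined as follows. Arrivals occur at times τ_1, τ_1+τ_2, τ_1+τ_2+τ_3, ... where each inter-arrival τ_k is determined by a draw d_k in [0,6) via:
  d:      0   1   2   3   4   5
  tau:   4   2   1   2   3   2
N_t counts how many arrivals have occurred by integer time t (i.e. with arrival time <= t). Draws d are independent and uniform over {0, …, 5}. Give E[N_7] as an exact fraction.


Inter-arrival values over d=0..5: [4, 2, 1, 2, 3, 2]
Each d has probability 1/6, so the pmf of τ is: f(1) = 1/6, f(2) = 1/2, f(3) = 1/6, f(4) = 1/6
Renewal equation for m(n) = E[N_n]: condition on τ_1 = k (if k <= n, one arrival plus a fresh copy on the remaining n−k steps): m(n) = F(n) + Σ_{k<=n} f(k)·m(n−k), where F(n) = P(τ <= n) and m(0) = 0
m(1) = F(1) = 1/6
m(2) = F(2) + f(1)·m(1) = 2/3 + 1/6·1/6 = 25/36
m(3) = F(3) + f(1)·m(2) + f(2)·m(1) = 5/6 + 1/6·25/36 + 1/2·1/6 = 223/216
m(4) = F(4) + f(1)·m(3) + f(2)·m(2) + f(3)·m(1) = 1 + 1/6·223/216 + 1/2·25/36 + 1/6·1/6 = 2005/1296
m(5) = F(5) + f(1)·m(4) + f(2)·m(3) + f(3)·m(2) + f(4)·m(1) = 1 + 1/6·2005/1296 + 1/2·223/216 + 1/6·25/36 + 1/6·1/6 = 14911/7776
m(6) = F(6) + f(1)·m(5) + f(2)·m(4) + f(3)·m(3) + f(4)·m(2) = 1 + 1/6·14911/7776 + 1/2·2005/1296 + 1/6·223/216 + 1/6·25/36 = 111085/46656
m(7) = F(7) + f(1)·m(6) + f(2)·m(5) + f(3)·m(4) + f(4)·m(3) = 1 + 1/6·111085/46656 + 1/2·14911/7776 + 1/6·2005/1296 + 1/6·223/216 = 779767/279936
E[N_7] = m(7) = 779767/279936

779767/279936


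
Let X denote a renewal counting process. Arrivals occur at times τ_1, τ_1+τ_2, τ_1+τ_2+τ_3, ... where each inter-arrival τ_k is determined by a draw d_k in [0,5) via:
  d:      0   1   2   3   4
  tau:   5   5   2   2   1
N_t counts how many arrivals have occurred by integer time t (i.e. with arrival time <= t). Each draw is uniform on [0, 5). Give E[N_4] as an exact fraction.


Inter-arrival values over d=0..4: [5, 5, 2, 2, 1]
Each d has probability 1/5, so the pmf of τ is: f(1) = 1/5, f(2) = 2/5, f(5) = 2/5
Renewal equation for m(n) = E[N_n]: condition on τ_1 = k (if k <= n, one arrival plus a fresh copy on the remaining n−k steps): m(n) = F(n) + Σ_{k<=n} f(k)·m(n−k), where F(n) = P(τ <= n) and m(0) = 0
m(1) = F(1) = 1/5
m(2) = F(2) + f(1)·m(1) = 3/5 + 1/5·1/5 = 16/25
m(3) = F(3) + f(1)·m(2) + f(2)·m(1) = 3/5 + 1/5·16/25 + 2/5·1/5 = 101/125
m(4) = F(4) + f(1)·m(3) + f(2)·m(2) = 3/5 + 1/5·101/125 + 2/5·16/25 = 636/625
E[N_4] = m(4) = 636/625

636/625


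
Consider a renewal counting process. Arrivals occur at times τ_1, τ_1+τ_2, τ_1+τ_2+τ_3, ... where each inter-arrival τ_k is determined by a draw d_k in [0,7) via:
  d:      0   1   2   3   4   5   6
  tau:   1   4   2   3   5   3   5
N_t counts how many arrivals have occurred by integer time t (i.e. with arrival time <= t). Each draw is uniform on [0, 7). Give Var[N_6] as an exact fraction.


6175056502/13841287201

Inter-arrival values over d=0..6: [1, 4, 2, 3, 5, 3, 5]
Each d has probability 1/7, so the pmf of τ is: f(1) = 1/7, f(2) = 1/7, f(3) = 2/7, f(4) = 1/7, f(5) = 2/7
Let p_n(j) = P(N_n = j), with p_0 = [1]. Condition on τ_1: p_n(0) = P(τ > n), and for j >= 1, p_n(j) = Σ_{k<=n} f(k)·p_{n−k}(j−1)
p_1 = [6/7, 1/7]  (j = 0..1)
p_2 = [5/7, 13/49, 1/49]  (j = 0..2)
p_3 = [3/7, 25/49, 20/343, 1/343]  (j = 0..3)
p_4 = [2/7, 27/49, 52/343, 27/2401, 1/2401]  (j = 0..4)
p_5 = [0, 5/7, 85/343, 86/2401, 34/16807, 1/16807]  (j = 0..5)
p_6 = [0, 25/49, 139/343, 184/2401, 127/16807, 41/117649, 1/117649]  (j = 0..6)
E[N_6] = Σ j·p_6(j) = 186194/117649;  E[N_6²] = Σ j²·p_6(j) = 347162/117649
Var[N_6] = 347162/117649 − (186194/117649)² = 6175056502/13841287201


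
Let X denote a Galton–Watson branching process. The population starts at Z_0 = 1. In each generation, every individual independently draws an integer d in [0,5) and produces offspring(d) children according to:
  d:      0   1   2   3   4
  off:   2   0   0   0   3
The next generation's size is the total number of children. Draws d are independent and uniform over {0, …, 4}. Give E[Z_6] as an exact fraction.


1

Outcome values over d=0..4: [2, 0, 0, 0, 3]
Σy = 5, Σy² = 13, M = 5
μ = 5/5 = 1,  σ² = 13/5 − (1)² = 8/5
E[Z_0] = 1
E[Z_1] = 1·E[Z_0] = 1
E[Z_2] = 1·E[Z_1] = 1
E[Z_3] = 1·E[Z_2] = 1
E[Z_4] = 1·E[Z_3] = 1
E[Z_5] = 1·E[Z_4] = 1
E[Z_6] = 1·E[Z_5] = 1


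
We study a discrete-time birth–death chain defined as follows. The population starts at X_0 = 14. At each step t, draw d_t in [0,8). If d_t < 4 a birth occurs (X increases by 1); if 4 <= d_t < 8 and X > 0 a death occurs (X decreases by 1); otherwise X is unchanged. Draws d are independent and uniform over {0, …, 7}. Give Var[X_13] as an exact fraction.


X can drop by at most 1 per step and X_0 = 14 > T = 13, so X_t >= 14 − t >= 1 > 0 for every t <= 13: the floor at 0 (the 'and X > 0' condition) never binds. Hence X_13 = X_0 + Σ_{t<13} Y_t with i.i.d. increments Y_t = y(d_t) ∈ {+1, −1, 0}.
Outcome values over d=0..7: [1, 1, 1, 1, -1, -1, -1, -1]
Σy = 0, Σy² = 8, M = 8
μ = 0/8 = 0,  σ² = 8/8 − (0)² = 1
Independent increments: Var[X_13] = 13·σ² = 13·(1) = 13

13


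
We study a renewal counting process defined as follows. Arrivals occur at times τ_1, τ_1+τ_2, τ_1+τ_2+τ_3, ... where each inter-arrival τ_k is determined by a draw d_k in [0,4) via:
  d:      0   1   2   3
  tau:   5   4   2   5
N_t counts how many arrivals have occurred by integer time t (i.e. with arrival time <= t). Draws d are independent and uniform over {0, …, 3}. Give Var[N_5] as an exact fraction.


Inter-arrival values over d=0..3: [5, 4, 2, 5]
Each d has probability 1/4, so the pmf of τ is: f(2) = 1/4, f(4) = 1/4, f(5) = 1/2
Let p_n(j) = P(N_n = j), with p_0 = [1]. Condition on τ_1: p_n(0) = P(τ > n), and for j >= 1, p_n(j) = Σ_{k<=n} f(k)·p_{n−k}(j−1)
p_1 = [1]  (j = 0)
p_2 = [3/4, 1/4]  (j = 0..1)
p_3 = [3/4, 1/4]  (j = 0..1)
p_4 = [1/2, 7/16, 1/16]  (j = 0..2)
p_5 = [0, 15/16, 1/16]  (j = 0..2)
E[N_5] = Σ j·p_5(j) = 17/16;  E[N_5²] = Σ j²·p_5(j) = 19/16
Var[N_5] = 19/16 − (17/16)² = 15/256

15/256


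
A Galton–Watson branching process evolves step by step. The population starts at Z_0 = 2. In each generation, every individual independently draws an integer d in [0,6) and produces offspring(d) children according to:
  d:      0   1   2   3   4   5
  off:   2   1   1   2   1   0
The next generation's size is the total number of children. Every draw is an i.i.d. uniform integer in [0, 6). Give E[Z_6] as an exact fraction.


117649/23328

Outcome values over d=0..5: [2, 1, 1, 2, 1, 0]
Σy = 7, Σy² = 11, M = 6
μ = 7/6 = 7/6,  σ² = 11/6 − (7/6)² = 17/36
E[Z_0] = 2
E[Z_1] = 7/6·E[Z_0] = 7/3
E[Z_2] = 7/6·E[Z_1] = 49/18
E[Z_3] = 7/6·E[Z_2] = 343/108
E[Z_4] = 7/6·E[Z_3] = 2401/648
E[Z_5] = 7/6·E[Z_4] = 16807/3888
E[Z_6] = 7/6·E[Z_5] = 117649/23328


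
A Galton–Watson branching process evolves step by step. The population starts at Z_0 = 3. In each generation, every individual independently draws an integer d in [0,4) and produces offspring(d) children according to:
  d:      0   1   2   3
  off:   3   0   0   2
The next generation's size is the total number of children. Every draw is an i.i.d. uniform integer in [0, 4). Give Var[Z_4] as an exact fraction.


3736125/65536

Outcome values over d=0..3: [3, 0, 0, 2]
Σy = 5, Σy² = 13, M = 4
μ = 5/4 = 5/4,  σ² = 13/4 − (5/4)² = 27/16
V_0 = 0, E_0 = 3
V_1 = 27/16·E_0 + (5/4)²·V_0 = 81/16;  E_1 = 15/4
V_2 = 27/16·E_1 + (5/4)²·V_1 = 3645/256;  E_2 = 75/16
V_3 = 27/16·E_2 + (5/4)²·V_2 = 123525/4096;  E_3 = 375/64
V_4 = 27/16·E_3 + (5/4)²·V_3 = 3736125/65536;  E_4 = 1875/256


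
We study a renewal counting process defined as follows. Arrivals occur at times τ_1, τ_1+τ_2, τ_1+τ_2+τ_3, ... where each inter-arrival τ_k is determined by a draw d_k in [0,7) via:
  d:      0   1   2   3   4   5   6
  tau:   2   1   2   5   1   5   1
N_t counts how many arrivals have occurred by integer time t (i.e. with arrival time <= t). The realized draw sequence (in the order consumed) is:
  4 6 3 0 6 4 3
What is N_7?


3

draw d_1=4: τ_1=1, arrival time A_1=1
draw d_2=6: τ_2=1, arrival time A_2=2
draw d_3=3: τ_3=5, arrival time A_3=7
draw d_4=0: τ_4=2, arrival time A_4=9
draw d_5=6: τ_5=1, arrival time A_5=10
draw d_6=4: τ_6=1, arrival time A_6=11
draw d_7=3: τ_7=5, arrival time A_7=16
N_t over t=0..7: 0:0 1:1 2:2 3:2 4:2 5:2 6:2 7:3


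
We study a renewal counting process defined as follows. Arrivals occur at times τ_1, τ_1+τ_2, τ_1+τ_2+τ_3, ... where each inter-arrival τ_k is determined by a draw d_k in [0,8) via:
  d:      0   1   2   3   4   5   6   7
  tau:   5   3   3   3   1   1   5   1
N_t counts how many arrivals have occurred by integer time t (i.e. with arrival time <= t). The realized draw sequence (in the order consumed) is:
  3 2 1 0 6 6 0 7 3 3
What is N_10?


3

draw d_1=3: τ_1=3, arrival time A_1=3
draw d_2=2: τ_2=3, arrival time A_2=6
draw d_3=1: τ_3=3, arrival time A_3=9
draw d_4=0: τ_4=5, arrival time A_4=14
draw d_5=6: τ_5=5, arrival time A_5=19
draw d_6=6: τ_6=5, arrival time A_6=24
draw d_7=0: τ_7=5, arrival time A_7=29
draw d_8=7: τ_8=1, arrival time A_8=30
draw d_9=3: τ_9=3, arrival time A_9=33
draw d_10=3: τ_10=3, arrival time A_10=36
N_t over t=0..10: 0:0 1:0 2:0 3:1 4:1 5:1 6:2 7:2 8:2 9:3 10:3


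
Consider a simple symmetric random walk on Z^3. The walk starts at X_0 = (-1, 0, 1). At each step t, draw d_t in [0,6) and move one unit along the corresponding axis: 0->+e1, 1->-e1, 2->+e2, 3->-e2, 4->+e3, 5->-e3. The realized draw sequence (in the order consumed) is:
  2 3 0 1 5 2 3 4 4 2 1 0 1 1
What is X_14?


(-3, 1, 2)

t=0: X=(-1, 0, 1), d=2 → +e2, X_1=(-1, 1, 1)
t=1: X=(-1, 1, 1), d=3 → -e2, X_2=(-1, 0, 1)
t=2: X=(-1, 0, 1), d=0 → +e1, X_3=(0, 0, 1)
t=3: X=(0, 0, 1), d=1 → -e1, X_4=(-1, 0, 1)
t=4: X=(-1, 0, 1), d=5 → -e3, X_5=(-1, 0, 0)
t=5: X=(-1, 0, 0), d=2 → +e2, X_6=(-1, 1, 0)
t=6: X=(-1, 1, 0), d=3 → -e2, X_7=(-1, 0, 0)
t=7: X=(-1, 0, 0), d=4 → +e3, X_8=(-1, 0, 1)
t=8: X=(-1, 0, 1), d=4 → +e3, X_9=(-1, 0, 2)
t=9: X=(-1, 0, 2), d=2 → +e2, X_10=(-1, 1, 2)
t=10: X=(-1, 1, 2), d=1 → -e1, X_11=(-2, 1, 2)
t=11: X=(-2, 1, 2), d=0 → +e1, X_12=(-1, 1, 2)
t=12: X=(-1, 1, 2), d=1 → -e1, X_13=(-2, 1, 2)
t=13: X=(-2, 1, 2), d=1 → -e1, X_14=(-3, 1, 2)


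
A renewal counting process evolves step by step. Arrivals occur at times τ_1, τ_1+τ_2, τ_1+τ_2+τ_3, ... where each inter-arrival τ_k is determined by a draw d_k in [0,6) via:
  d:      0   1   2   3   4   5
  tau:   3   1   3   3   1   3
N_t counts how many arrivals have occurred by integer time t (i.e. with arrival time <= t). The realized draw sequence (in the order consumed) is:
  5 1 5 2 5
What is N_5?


draw d_1=5: τ_1=3, arrival time A_1=3
draw d_2=1: τ_2=1, arrival time A_2=4
draw d_3=5: τ_3=3, arrival time A_3=7
draw d_4=2: τ_4=3, arrival time A_4=10
draw d_5=5: τ_5=3, arrival time A_5=13
N_t over t=0..5: 0:0 1:0 2:0 3:1 4:2 5:2

2


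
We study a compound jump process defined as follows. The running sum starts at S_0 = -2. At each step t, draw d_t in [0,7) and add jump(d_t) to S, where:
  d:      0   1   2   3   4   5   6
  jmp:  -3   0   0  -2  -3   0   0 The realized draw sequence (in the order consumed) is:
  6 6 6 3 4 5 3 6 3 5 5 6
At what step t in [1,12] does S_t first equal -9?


7

t=0: S=-2, d=6, jump=0, S_1=-2
t=1: S=-2, d=6, jump=0, S_2=-2
t=2: S=-2, d=6, jump=0, S_3=-2
t=3: S=-2, d=3, jump=-2, S_4=-4
t=4: S=-4, d=4, jump=-3, S_5=-7
t=5: S=-7, d=5, jump=0, S_6=-7
t=6: S=-7, d=3, jump=-2, S_7=-9
t=7: S=-9, d=6, jump=0, S_8=-9
t=8: S=-9, d=3, jump=-2, S_9=-11
t=9: S=-11, d=5, jump=0, S_10=-11
t=10: S=-11, d=5, jump=0, S_11=-11
t=11: S=-11, d=6, jump=0, S_12=-11


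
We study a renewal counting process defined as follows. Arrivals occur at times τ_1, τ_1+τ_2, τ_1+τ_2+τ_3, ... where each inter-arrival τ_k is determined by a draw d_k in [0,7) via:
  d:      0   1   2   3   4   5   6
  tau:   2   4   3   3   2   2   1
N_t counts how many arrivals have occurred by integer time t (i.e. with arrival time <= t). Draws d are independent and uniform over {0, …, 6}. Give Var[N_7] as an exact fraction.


Inter-arrival values over d=0..6: [2, 4, 3, 3, 2, 2, 1]
Each d has probability 1/7, so the pmf of τ is: f(1) = 1/7, f(2) = 3/7, f(3) = 2/7, f(4) = 1/7
Let p_n(j) = P(N_n = j), with p_0 = [1]. Condition on τ_1: p_n(0) = P(τ > n), and for j >= 1, p_n(j) = Σ_{k<=n} f(k)·p_{n−k}(j−1)
p_1 = [6/7, 1/7]  (j = 0..1)
p_2 = [3/7, 27/49, 1/49]  (j = 0..2)
p_3 = [1/7, 5/7, 48/343, 1/343]  (j = 0..3)
p_4 = [0, 29/49, 130/343, 69/2401, 1/2401]  (j = 0..4)
p_5 = [0, 15/49, 195/343, 288/2401, 90/16807, 1/16807]  (j = 0..5)
p_6 = [0, 5/49, 199/343, 688/2401, 509/16807, 111/117649, 1/117649]  (j = 0..6)
p_7 = [0, 1/49, 143/343, 156/343, 1697/16807, 793/117649, 132/823543, 1/823543]  (j = 0..7)
E[N_7] = Σ j·p_7(j) = 2188327/823543;  E[N_7²] = Σ j²·p_7(j) = 6235207/823543
Var[N_7] = 6235207/823543 − (2188327/823543)² = 346186019472/678223072849

346186019472/678223072849


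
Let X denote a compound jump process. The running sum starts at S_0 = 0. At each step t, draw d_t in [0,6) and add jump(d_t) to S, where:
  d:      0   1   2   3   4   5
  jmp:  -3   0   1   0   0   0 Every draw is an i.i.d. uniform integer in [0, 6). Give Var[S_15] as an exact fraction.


Outcome values over d=0..5: [-3, 0, 1, 0, 0, 0]
Σy = -2, Σy² = 10, M = 6
μ = -2/6 = -1/3,  σ² = 10/6 − (-1/3)² = 14/9
Independent increments: Var[S_15] = 15·σ² = 15·(14/9) = 70/3

70/3


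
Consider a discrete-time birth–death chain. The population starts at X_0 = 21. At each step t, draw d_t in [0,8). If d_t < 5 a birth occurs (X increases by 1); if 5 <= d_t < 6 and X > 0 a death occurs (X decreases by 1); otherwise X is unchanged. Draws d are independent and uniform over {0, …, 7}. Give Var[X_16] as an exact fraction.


8

X can drop by at most 1 per step and X_0 = 21 > T = 16, so X_t >= 21 − t >= 5 > 0 for every t <= 16: the floor at 0 (the 'and X > 0' condition) never binds. Hence X_16 = X_0 + Σ_{t<16} Y_t with i.i.d. increments Y_t = y(d_t) ∈ {+1, −1, 0}.
Outcome values over d=0..7: [1, 1, 1, 1, 1, -1, 0, 0]
Σy = 4, Σy² = 6, M = 8
μ = 4/8 = 1/2,  σ² = 6/8 − (1/2)² = 1/2
Independent increments: Var[X_16] = 16·σ² = 16·(1/2) = 8


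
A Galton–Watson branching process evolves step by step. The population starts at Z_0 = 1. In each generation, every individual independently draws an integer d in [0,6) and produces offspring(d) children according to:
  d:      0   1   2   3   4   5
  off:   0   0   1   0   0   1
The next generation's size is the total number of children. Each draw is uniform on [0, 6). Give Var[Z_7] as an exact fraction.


2186/4782969

Outcome values over d=0..5: [0, 0, 1, 0, 0, 1]
Σy = 2, Σy² = 2, M = 6
μ = 2/6 = 1/3,  σ² = 2/6 − (1/3)² = 2/9
V_0 = 0, E_0 = 1
V_1 = 2/9·E_0 + (1/3)²·V_0 = 2/9;  E_1 = 1/3
V_2 = 2/9·E_1 + (1/3)²·V_1 = 8/81;  E_2 = 1/9
V_3 = 2/9·E_2 + (1/3)²·V_2 = 26/729;  E_3 = 1/27
V_4 = 2/9·E_3 + (1/3)²·V_3 = 80/6561;  E_4 = 1/81
V_5 = 2/9·E_4 + (1/3)²·V_4 = 242/59049;  E_5 = 1/243
V_6 = 2/9·E_5 + (1/3)²·V_5 = 728/531441;  E_6 = 1/729
V_7 = 2/9·E_6 + (1/3)²·V_6 = 2186/4782969;  E_7 = 1/2187


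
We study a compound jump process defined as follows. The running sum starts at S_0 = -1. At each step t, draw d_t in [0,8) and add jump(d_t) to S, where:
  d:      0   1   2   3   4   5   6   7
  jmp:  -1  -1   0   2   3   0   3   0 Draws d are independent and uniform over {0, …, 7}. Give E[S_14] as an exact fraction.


19/2

Outcome values over d=0..7: [-1, -1, 0, 2, 3, 0, 3, 0]
Σy = 6, Σy² = 24, M = 8
μ = 6/8 = 3/4,  σ² = 24/8 − (3/4)² = 39/16
E[S_14] = -1 + 14·(3/4) = 19/2


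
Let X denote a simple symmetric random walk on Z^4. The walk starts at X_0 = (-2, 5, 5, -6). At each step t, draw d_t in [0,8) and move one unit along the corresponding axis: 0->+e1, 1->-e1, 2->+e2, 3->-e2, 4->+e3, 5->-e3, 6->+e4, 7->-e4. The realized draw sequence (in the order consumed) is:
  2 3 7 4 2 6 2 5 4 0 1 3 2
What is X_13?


t=0: X=(-2, 5, 5, -6), d=2 → +e2, X_1=(-2, 6, 5, -6)
t=1: X=(-2, 6, 5, -6), d=3 → -e2, X_2=(-2, 5, 5, -6)
t=2: X=(-2, 5, 5, -6), d=7 → -e4, X_3=(-2, 5, 5, -7)
t=3: X=(-2, 5, 5, -7), d=4 → +e3, X_4=(-2, 5, 6, -7)
t=4: X=(-2, 5, 6, -7), d=2 → +e2, X_5=(-2, 6, 6, -7)
t=5: X=(-2, 6, 6, -7), d=6 → +e4, X_6=(-2, 6, 6, -6)
t=6: X=(-2, 6, 6, -6), d=2 → +e2, X_7=(-2, 7, 6, -6)
t=7: X=(-2, 7, 6, -6), d=5 → -e3, X_8=(-2, 7, 5, -6)
t=8: X=(-2, 7, 5, -6), d=4 → +e3, X_9=(-2, 7, 6, -6)
t=9: X=(-2, 7, 6, -6), d=0 → +e1, X_10=(-1, 7, 6, -6)
t=10: X=(-1, 7, 6, -6), d=1 → -e1, X_11=(-2, 7, 6, -6)
t=11: X=(-2, 7, 6, -6), d=3 → -e2, X_12=(-2, 6, 6, -6)
t=12: X=(-2, 6, 6, -6), d=2 → +e2, X_13=(-2, 7, 6, -6)

(-2, 7, 6, -6)


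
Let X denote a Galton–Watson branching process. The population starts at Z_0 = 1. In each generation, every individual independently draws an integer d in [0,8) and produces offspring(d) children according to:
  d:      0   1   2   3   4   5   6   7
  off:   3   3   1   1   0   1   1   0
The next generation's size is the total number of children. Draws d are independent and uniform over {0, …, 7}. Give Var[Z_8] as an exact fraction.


482553984375/4294967296

Outcome values over d=0..7: [3, 3, 1, 1, 0, 1, 1, 0]
Σy = 10, Σy² = 22, M = 8
μ = 10/8 = 5/4,  σ² = 22/8 − (5/4)² = 19/16
V_0 = 0, E_0 = 1
V_1 = 19/16·E_0 + (5/4)²·V_0 = 19/16;  E_1 = 5/4
V_2 = 19/16·E_1 + (5/4)²·V_1 = 855/256;  E_2 = 25/16
V_3 = 19/16·E_2 + (5/4)²·V_2 = 28975/4096;  E_3 = 125/64
V_4 = 19/16·E_3 + (5/4)²·V_3 = 876375/65536;  E_4 = 625/256
V_5 = 19/16·E_4 + (5/4)²·V_4 = 24949375/1048576;  E_5 = 3125/1024
V_6 = 19/16·E_5 + (5/4)²·V_5 = 684534375/16777216;  E_6 = 15625/4096
V_7 = 19/16·E_6 + (5/4)²·V_6 = 18329359375/268435456;  E_7 = 78125/16384
V_8 = 19/16·E_7 + (5/4)²·V_7 = 482553984375/4294967296;  E_8 = 390625/65536


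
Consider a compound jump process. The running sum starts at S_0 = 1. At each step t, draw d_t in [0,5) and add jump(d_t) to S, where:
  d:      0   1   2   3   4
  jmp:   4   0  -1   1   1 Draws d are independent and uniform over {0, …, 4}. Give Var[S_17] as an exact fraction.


238/5

Outcome values over d=0..4: [4, 0, -1, 1, 1]
Σy = 5, Σy² = 19, M = 5
μ = 5/5 = 1,  σ² = 19/5 − (1)² = 14/5
Independent increments: Var[S_17] = 17·σ² = 17·(14/5) = 238/5


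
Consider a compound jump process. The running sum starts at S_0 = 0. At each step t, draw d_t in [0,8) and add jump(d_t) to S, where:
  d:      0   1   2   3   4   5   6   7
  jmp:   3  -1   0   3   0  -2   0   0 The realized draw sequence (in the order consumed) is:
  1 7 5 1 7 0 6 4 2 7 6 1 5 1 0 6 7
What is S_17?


t=0: S=0, d=1, jump=-1, S_1=-1
t=1: S=-1, d=7, jump=0, S_2=-1
t=2: S=-1, d=5, jump=-2, S_3=-3
t=3: S=-3, d=1, jump=-1, S_4=-4
t=4: S=-4, d=7, jump=0, S_5=-4
t=5: S=-4, d=0, jump=3, S_6=-1
t=6: S=-1, d=6, jump=0, S_7=-1
t=7: S=-1, d=4, jump=0, S_8=-1
t=8: S=-1, d=2, jump=0, S_9=-1
t=9: S=-1, d=7, jump=0, S_10=-1
t=10: S=-1, d=6, jump=0, S_11=-1
t=11: S=-1, d=1, jump=-1, S_12=-2
t=12: S=-2, d=5, jump=-2, S_13=-4
t=13: S=-4, d=1, jump=-1, S_14=-5
t=14: S=-5, d=0, jump=3, S_15=-2
t=15: S=-2, d=6, jump=0, S_16=-2
t=16: S=-2, d=7, jump=0, S_17=-2

-2


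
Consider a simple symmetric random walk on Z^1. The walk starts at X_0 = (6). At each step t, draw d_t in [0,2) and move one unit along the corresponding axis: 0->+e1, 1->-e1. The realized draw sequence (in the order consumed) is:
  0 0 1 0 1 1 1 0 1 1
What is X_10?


t=0: X=(6), d=0 → +e1, X_1=(7)
t=1: X=(7), d=0 → +e1, X_2=(8)
t=2: X=(8), d=1 → -e1, X_3=(7)
t=3: X=(7), d=0 → +e1, X_4=(8)
t=4: X=(8), d=1 → -e1, X_5=(7)
t=5: X=(7), d=1 → -e1, X_6=(6)
t=6: X=(6), d=1 → -e1, X_7=(5)
t=7: X=(5), d=0 → +e1, X_8=(6)
t=8: X=(6), d=1 → -e1, X_9=(5)
t=9: X=(5), d=1 → -e1, X_10=(4)

(4)


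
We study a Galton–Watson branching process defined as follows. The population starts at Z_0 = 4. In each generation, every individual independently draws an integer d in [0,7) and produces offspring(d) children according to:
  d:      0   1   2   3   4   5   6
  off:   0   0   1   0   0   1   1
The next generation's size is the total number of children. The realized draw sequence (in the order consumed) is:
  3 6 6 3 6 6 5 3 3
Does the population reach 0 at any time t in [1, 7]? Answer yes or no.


gen 0: Z_0=4, draws=[3, 6, 6, 3], offspring=[0, 1, 1, 0], Z_1=2
gen 1: Z_1=2, draws=[6, 6], offspring=[1, 1], Z_2=2
gen 2: Z_2=2, draws=[5, 3], offspring=[1, 0], Z_3=1
gen 3: Z_3=1, draws=[3], offspring=[0], Z_4=0
gen 4: Z_4=0, draws=[], offspring=[], Z_5=0
gen 5: Z_5=0, draws=[], offspring=[], Z_6=0
gen 6: Z_6=0, draws=[], offspring=[], Z_7=0

yes


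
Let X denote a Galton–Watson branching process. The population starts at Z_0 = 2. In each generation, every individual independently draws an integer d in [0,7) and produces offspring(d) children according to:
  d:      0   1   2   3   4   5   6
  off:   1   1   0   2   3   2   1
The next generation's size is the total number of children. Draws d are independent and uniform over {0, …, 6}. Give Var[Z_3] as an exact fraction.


Outcome values over d=0..6: [1, 1, 0, 2, 3, 2, 1]
Σy = 10, Σy² = 20, M = 7
μ = 10/7 = 10/7,  σ² = 20/7 − (10/7)² = 40/49
V_0 = 0, E_0 = 2
V_1 = 40/49·E_0 + (10/7)²·V_0 = 80/49;  E_1 = 20/7
V_2 = 40/49·E_1 + (10/7)²·V_1 = 13600/2401;  E_2 = 200/49
V_3 = 40/49·E_2 + (10/7)²·V_2 = 1752000/117649;  E_3 = 2000/343

1752000/117649


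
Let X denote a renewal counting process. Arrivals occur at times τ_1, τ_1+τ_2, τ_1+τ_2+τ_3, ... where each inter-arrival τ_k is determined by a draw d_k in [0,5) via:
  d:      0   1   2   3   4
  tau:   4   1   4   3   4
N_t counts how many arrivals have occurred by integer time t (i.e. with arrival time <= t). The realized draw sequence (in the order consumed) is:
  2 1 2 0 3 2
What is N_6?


2

draw d_1=2: τ_1=4, arrival time A_1=4
draw d_2=1: τ_2=1, arrival time A_2=5
draw d_3=2: τ_3=4, arrival time A_3=9
draw d_4=0: τ_4=4, arrival time A_4=13
draw d_5=3: τ_5=3, arrival time A_5=16
draw d_6=2: τ_6=4, arrival time A_6=20
N_t over t=0..6: 0:0 1:0 2:0 3:0 4:1 5:2 6:2


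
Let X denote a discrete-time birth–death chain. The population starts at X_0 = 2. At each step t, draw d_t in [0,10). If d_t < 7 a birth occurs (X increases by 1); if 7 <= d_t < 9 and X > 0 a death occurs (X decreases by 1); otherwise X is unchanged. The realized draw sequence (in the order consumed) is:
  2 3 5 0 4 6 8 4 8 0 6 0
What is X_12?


10

t=0: X=2, d=2 → birth, X_1=3
t=1: X=3, d=3 → birth, X_2=4
t=2: X=4, d=5 → birth, X_3=5
t=3: X=5, d=0 → birth, X_4=6
t=4: X=6, d=4 → birth, X_5=7
t=5: X=7, d=6 → birth, X_6=8
t=6: X=8, d=8 → death, X_7=7
t=7: X=7, d=4 → birth, X_8=8
t=8: X=8, d=8 → death, X_9=7
t=9: X=7, d=0 → birth, X_10=8
t=10: X=8, d=6 → birth, X_11=9
t=11: X=9, d=0 → birth, X_12=10


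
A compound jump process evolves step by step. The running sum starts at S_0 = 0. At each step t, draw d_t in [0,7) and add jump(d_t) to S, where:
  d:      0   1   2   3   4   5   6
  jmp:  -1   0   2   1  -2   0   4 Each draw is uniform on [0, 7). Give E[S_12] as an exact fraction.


48/7

Outcome values over d=0..6: [-1, 0, 2, 1, -2, 0, 4]
Σy = 4, Σy² = 26, M = 7
μ = 4/7 = 4/7,  σ² = 26/7 − (4/7)² = 166/49
E[S_12] = 0 + 12·(4/7) = 48/7


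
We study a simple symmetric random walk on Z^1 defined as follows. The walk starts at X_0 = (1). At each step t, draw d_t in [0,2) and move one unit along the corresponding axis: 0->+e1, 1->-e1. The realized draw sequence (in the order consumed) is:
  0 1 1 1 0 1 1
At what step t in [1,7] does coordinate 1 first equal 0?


3

t=0: X=(1), d=0 → +e1, X_1=(2)
t=1: X=(2), d=1 → -e1, X_2=(1)
t=2: X=(1), d=1 → -e1, X_3=(0)
t=3: X=(0), d=1 → -e1, X_4=(-1)
t=4: X=(-1), d=0 → +e1, X_5=(0)
t=5: X=(0), d=1 → -e1, X_6=(-1)
t=6: X=(-1), d=1 → -e1, X_7=(-2)


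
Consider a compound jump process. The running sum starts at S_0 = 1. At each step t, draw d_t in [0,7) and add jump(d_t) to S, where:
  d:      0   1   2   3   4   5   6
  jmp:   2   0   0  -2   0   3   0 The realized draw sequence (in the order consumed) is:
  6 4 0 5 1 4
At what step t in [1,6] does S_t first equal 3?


t=0: S=1, d=6, jump=0, S_1=1
t=1: S=1, d=4, jump=0, S_2=1
t=2: S=1, d=0, jump=2, S_3=3
t=3: S=3, d=5, jump=3, S_4=6
t=4: S=6, d=1, jump=0, S_5=6
t=5: S=6, d=4, jump=0, S_6=6

3


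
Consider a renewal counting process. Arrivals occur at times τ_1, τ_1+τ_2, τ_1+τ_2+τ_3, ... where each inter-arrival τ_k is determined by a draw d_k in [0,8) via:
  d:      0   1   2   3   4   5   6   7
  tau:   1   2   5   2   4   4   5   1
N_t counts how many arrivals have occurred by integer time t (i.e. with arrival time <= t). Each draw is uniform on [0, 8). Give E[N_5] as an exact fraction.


Inter-arrival values over d=0..7: [1, 2, 5, 2, 4, 4, 5, 1]
Each d has probability 1/8, so the pmf of τ is: f(1) = 1/4, f(2) = 1/4, f(4) = 1/4, f(5) = 1/4
Renewal equation for m(n) = E[N_n]: condition on τ_1 = k (if k <= n, one arrival plus a fresh copy on the remaining n−k steps): m(n) = F(n) + Σ_{k<=n} f(k)·m(n−k), where F(n) = P(τ <= n) and m(0) = 0
m(1) = F(1) = 1/4
m(2) = F(2) + f(1)·m(1) = 1/2 + 1/4·1/4 = 9/16
m(3) = F(3) + f(1)·m(2) + f(2)·m(1) = 1/2 + 1/4·9/16 + 1/4·1/4 = 45/64
m(4) = F(4) + f(1)·m(3) + f(2)·m(2) = 3/4 + 1/4·45/64 + 1/4·9/16 = 273/256
m(5) = F(5) + f(1)·m(4) + f(2)·m(3) + f(4)·m(1) = 1 + 1/4·273/256 + 1/4·45/64 + 1/4·1/4 = 1541/1024
E[N_5] = m(5) = 1541/1024

1541/1024


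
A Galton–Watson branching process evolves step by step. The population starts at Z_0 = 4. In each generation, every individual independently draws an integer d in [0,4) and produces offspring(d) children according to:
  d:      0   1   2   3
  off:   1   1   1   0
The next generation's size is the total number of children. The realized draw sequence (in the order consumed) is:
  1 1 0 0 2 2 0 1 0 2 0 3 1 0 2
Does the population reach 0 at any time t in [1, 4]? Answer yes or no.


gen 0: Z_0=4, draws=[1, 1, 0, 0], offspring=[1, 1, 1, 1], Z_1=4
gen 1: Z_1=4, draws=[2, 2, 0, 1], offspring=[1, 1, 1, 1], Z_2=4
gen 2: Z_2=4, draws=[0, 2, 0, 3], offspring=[1, 1, 1, 0], Z_3=3
gen 3: Z_3=3, draws=[1, 0, 2], offspring=[1, 1, 1], Z_4=3

no


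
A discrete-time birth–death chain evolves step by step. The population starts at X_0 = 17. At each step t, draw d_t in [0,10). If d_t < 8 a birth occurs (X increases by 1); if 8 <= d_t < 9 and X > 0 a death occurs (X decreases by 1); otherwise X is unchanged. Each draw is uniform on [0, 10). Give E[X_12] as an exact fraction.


127/5

X can drop by at most 1 per step and X_0 = 17 > T = 12, so X_t >= 17 − t >= 5 > 0 for every t <= 12: the floor at 0 (the 'and X > 0' condition) never binds. Hence X_12 = X_0 + Σ_{t<12} Y_t with i.i.d. increments Y_t = y(d_t) ∈ {+1, −1, 0}.
Outcome values over d=0..9: [1, 1, 1, 1, 1, 1, 1, 1, -1, 0]
Σy = 7, Σy² = 9, M = 10
μ = 7/10 = 7/10,  σ² = 9/10 − (7/10)² = 41/100
E[X_12] = 17 + 12·(7/10) = 127/5


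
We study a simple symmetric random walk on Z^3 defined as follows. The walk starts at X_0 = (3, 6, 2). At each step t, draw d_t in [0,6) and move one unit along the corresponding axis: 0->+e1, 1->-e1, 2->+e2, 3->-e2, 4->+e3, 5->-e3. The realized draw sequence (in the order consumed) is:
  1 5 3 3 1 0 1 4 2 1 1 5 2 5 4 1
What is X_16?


(-2, 6, 1)

t=0: X=(3, 6, 2), d=1 → -e1, X_1=(2, 6, 2)
t=1: X=(2, 6, 2), d=5 → -e3, X_2=(2, 6, 1)
t=2: X=(2, 6, 1), d=3 → -e2, X_3=(2, 5, 1)
t=3: X=(2, 5, 1), d=3 → -e2, X_4=(2, 4, 1)
t=4: X=(2, 4, 1), d=1 → -e1, X_5=(1, 4, 1)
t=5: X=(1, 4, 1), d=0 → +e1, X_6=(2, 4, 1)
t=6: X=(2, 4, 1), d=1 → -e1, X_7=(1, 4, 1)
t=7: X=(1, 4, 1), d=4 → +e3, X_8=(1, 4, 2)
t=8: X=(1, 4, 2), d=2 → +e2, X_9=(1, 5, 2)
t=9: X=(1, 5, 2), d=1 → -e1, X_10=(0, 5, 2)
t=10: X=(0, 5, 2), d=1 → -e1, X_11=(-1, 5, 2)
t=11: X=(-1, 5, 2), d=5 → -e3, X_12=(-1, 5, 1)
t=12: X=(-1, 5, 1), d=2 → +e2, X_13=(-1, 6, 1)
t=13: X=(-1, 6, 1), d=5 → -e3, X_14=(-1, 6, 0)
t=14: X=(-1, 6, 0), d=4 → +e3, X_15=(-1, 6, 1)
t=15: X=(-1, 6, 1), d=1 → -e1, X_16=(-2, 6, 1)


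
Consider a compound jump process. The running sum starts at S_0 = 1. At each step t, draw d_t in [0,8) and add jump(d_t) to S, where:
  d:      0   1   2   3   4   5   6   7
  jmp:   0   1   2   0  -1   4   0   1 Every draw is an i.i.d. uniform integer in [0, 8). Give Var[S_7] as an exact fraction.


945/64

Outcome values over d=0..7: [0, 1, 2, 0, -1, 4, 0, 1]
Σy = 7, Σy² = 23, M = 8
μ = 7/8 = 7/8,  σ² = 23/8 − (7/8)² = 135/64
Independent increments: Var[S_7] = 7·σ² = 7·(135/64) = 945/64


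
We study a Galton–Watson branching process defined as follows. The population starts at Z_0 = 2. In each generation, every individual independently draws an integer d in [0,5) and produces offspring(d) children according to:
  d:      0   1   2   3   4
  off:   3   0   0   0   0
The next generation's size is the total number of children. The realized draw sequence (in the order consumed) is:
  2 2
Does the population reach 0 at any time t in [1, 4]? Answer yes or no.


yes

gen 0: Z_0=2, draws=[2, 2], offspring=[0, 0], Z_1=0
gen 1: Z_1=0, draws=[], offspring=[], Z_2=0
gen 2: Z_2=0, draws=[], offspring=[], Z_3=0
gen 3: Z_3=0, draws=[], offspring=[], Z_4=0


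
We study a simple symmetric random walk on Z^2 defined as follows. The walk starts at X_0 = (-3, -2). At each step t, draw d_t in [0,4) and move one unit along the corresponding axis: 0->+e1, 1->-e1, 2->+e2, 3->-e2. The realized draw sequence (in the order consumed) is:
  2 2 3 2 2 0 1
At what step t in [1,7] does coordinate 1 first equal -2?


t=0: X=(-3, -2), d=2 → +e2, X_1=(-3, -1)
t=1: X=(-3, -1), d=2 → +e2, X_2=(-3, 0)
t=2: X=(-3, 0), d=3 → -e2, X_3=(-3, -1)
t=3: X=(-3, -1), d=2 → +e2, X_4=(-3, 0)
t=4: X=(-3, 0), d=2 → +e2, X_5=(-3, 1)
t=5: X=(-3, 1), d=0 → +e1, X_6=(-2, 1)
t=6: X=(-2, 1), d=1 → -e1, X_7=(-3, 1)

6


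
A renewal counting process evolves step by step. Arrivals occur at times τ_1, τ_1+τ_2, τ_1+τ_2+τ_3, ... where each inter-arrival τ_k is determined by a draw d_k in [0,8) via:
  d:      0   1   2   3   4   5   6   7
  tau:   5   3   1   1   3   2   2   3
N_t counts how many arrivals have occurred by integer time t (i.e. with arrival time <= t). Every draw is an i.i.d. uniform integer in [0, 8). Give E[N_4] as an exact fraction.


Inter-arrival values over d=0..7: [5, 3, 1, 1, 3, 2, 2, 3]
Each d has probability 1/8, so the pmf of τ is: f(1) = 1/4, f(2) = 1/4, f(3) = 3/8, f(5) = 1/8
Renewal equation for m(n) = E[N_n]: condition on τ_1 = k (if k <= n, one arrival plus a fresh copy on the remaining n−k steps): m(n) = F(n) + Σ_{k<=n} f(k)·m(n−k), where F(n) = P(τ <= n) and m(0) = 0
m(1) = F(1) = 1/4
m(2) = F(2) + f(1)·m(1) = 1/2 + 1/4·1/4 = 9/16
m(3) = F(3) + f(1)·m(2) + f(2)·m(1) = 7/8 + 1/4·9/16 + 1/4·1/4 = 69/64
m(4) = F(4) + f(1)·m(3) + f(2)·m(2) + f(3)·m(1) = 7/8 + 1/4·69/64 + 1/4·9/16 + 3/8·1/4 = 353/256
E[N_4] = m(4) = 353/256

353/256


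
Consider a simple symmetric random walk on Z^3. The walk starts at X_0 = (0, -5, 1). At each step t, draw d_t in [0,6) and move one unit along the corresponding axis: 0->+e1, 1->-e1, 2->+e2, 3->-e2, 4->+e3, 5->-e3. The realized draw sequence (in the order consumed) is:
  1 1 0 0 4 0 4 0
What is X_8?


(2, -5, 3)

t=0: X=(0, -5, 1), d=1 → -e1, X_1=(-1, -5, 1)
t=1: X=(-1, -5, 1), d=1 → -e1, X_2=(-2, -5, 1)
t=2: X=(-2, -5, 1), d=0 → +e1, X_3=(-1, -5, 1)
t=3: X=(-1, -5, 1), d=0 → +e1, X_4=(0, -5, 1)
t=4: X=(0, -5, 1), d=4 → +e3, X_5=(0, -5, 2)
t=5: X=(0, -5, 2), d=0 → +e1, X_6=(1, -5, 2)
t=6: X=(1, -5, 2), d=4 → +e3, X_7=(1, -5, 3)
t=7: X=(1, -5, 3), d=0 → +e1, X_8=(2, -5, 3)


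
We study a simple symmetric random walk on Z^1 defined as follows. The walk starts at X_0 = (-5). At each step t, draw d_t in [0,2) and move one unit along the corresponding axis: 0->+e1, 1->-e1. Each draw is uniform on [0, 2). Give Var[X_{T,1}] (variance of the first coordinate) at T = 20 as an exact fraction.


Outcome values over d=0..1: [1, -1]
Σy = 0, Σy² = 2, M = 2
μ = 0/2 = 0,  σ² = 2/2 − (0)² = 1
Independent increments: Var[X_20] = 20·σ² = 20·(1) = 20

20


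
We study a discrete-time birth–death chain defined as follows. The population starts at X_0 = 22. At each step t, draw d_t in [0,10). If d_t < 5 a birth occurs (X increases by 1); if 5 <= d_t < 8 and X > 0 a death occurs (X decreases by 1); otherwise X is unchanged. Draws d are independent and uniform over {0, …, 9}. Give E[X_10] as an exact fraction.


24

X can drop by at most 1 per step and X_0 = 22 > T = 10, so X_t >= 22 − t >= 12 > 0 for every t <= 10: the floor at 0 (the 'and X > 0' condition) never binds. Hence X_10 = X_0 + Σ_{t<10} Y_t with i.i.d. increments Y_t = y(d_t) ∈ {+1, −1, 0}.
Outcome values over d=0..9: [1, 1, 1, 1, 1, -1, -1, -1, 0, 0]
Σy = 2, Σy² = 8, M = 10
μ = 2/10 = 1/5,  σ² = 8/10 − (1/5)² = 19/25
E[X_10] = 22 + 10·(1/5) = 24


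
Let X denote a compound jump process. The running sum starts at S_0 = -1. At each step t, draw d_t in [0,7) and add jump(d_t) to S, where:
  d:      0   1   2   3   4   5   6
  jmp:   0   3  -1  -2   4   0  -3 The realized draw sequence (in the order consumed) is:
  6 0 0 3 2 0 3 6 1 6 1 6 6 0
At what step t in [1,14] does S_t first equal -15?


13

t=0: S=-1, d=6, jump=-3, S_1=-4
t=1: S=-4, d=0, jump=0, S_2=-4
t=2: S=-4, d=0, jump=0, S_3=-4
t=3: S=-4, d=3, jump=-2, S_4=-6
t=4: S=-6, d=2, jump=-1, S_5=-7
t=5: S=-7, d=0, jump=0, S_6=-7
t=6: S=-7, d=3, jump=-2, S_7=-9
t=7: S=-9, d=6, jump=-3, S_8=-12
t=8: S=-12, d=1, jump=3, S_9=-9
t=9: S=-9, d=6, jump=-3, S_10=-12
t=10: S=-12, d=1, jump=3, S_11=-9
t=11: S=-9, d=6, jump=-3, S_12=-12
t=12: S=-12, d=6, jump=-3, S_13=-15
t=13: S=-15, d=0, jump=0, S_14=-15


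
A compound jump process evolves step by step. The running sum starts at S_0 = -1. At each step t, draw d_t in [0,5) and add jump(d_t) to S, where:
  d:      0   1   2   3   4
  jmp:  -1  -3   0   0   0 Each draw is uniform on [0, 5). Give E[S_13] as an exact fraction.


Outcome values over d=0..4: [-1, -3, 0, 0, 0]
Σy = -4, Σy² = 10, M = 5
μ = -4/5 = -4/5,  σ² = 10/5 − (-4/5)² = 34/25
E[S_13] = -1 + 13·(-4/5) = -57/5

-57/5


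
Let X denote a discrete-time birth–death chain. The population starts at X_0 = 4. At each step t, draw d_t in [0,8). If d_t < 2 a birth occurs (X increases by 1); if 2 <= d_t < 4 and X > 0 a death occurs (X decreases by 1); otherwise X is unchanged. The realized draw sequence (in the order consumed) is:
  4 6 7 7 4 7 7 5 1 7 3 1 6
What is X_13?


5

t=0: X=4, d=4 → hold, X_1=4
t=1: X=4, d=6 → hold, X_2=4
t=2: X=4, d=7 → hold, X_3=4
t=3: X=4, d=7 → hold, X_4=4
t=4: X=4, d=4 → hold, X_5=4
t=5: X=4, d=7 → hold, X_6=4
t=6: X=4, d=7 → hold, X_7=4
t=7: X=4, d=5 → hold, X_8=4
t=8: X=4, d=1 → birth, X_9=5
t=9: X=5, d=7 → hold, X_10=5
t=10: X=5, d=3 → death, X_11=4
t=11: X=4, d=1 → birth, X_12=5
t=12: X=5, d=6 → hold, X_13=5


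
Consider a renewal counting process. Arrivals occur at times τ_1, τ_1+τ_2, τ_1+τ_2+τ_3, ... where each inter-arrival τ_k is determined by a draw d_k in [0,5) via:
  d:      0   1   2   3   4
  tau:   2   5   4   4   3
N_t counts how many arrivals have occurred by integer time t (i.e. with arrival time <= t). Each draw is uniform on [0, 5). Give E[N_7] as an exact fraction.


199/125

Inter-arrival values over d=0..4: [2, 5, 4, 4, 3]
Each d has probability 1/5, so the pmf of τ is: f(2) = 1/5, f(3) = 1/5, f(4) = 2/5, f(5) = 1/5
Renewal equation for m(n) = E[N_n]: condition on τ_1 = k (if k <= n, one arrival plus a fresh copy on the remaining n−k steps): m(n) = F(n) + Σ_{k<=n} f(k)·m(n−k), where F(n) = P(τ <= n) and m(0) = 0
m(1) = F(1) = 0
m(2) = F(2) = 1/5
m(3) = F(3) = 2/5
m(4) = F(4) + f(2)·m(2) = 4/5 + 1/5·1/5 = 21/25
m(5) = F(5) + f(2)·m(3) + f(3)·m(2) = 1 + 1/5·2/5 + 1/5·1/5 = 28/25
m(6) = F(6) + f(2)·m(4) + f(3)·m(3) + f(4)·m(2) = 1 + 1/5·21/25 + 1/5·2/5 + 2/5·1/5 = 166/125
m(7) = F(7) + f(2)·m(5) + f(3)·m(4) + f(4)·m(3) + f(5)·m(2) = 1 + 1/5·28/25 + 1/5·21/25 + 2/5·2/5 + 1/5·1/5 = 199/125
E[N_7] = m(7) = 199/125


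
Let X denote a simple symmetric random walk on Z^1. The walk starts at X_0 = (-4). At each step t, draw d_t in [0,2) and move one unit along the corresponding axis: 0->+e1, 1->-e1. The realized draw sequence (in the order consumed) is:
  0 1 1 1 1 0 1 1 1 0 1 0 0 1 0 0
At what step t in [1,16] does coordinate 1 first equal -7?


t=0: X=(-4), d=0 → +e1, X_1=(-3)
t=1: X=(-3), d=1 → -e1, X_2=(-4)
t=2: X=(-4), d=1 → -e1, X_3=(-5)
t=3: X=(-5), d=1 → -e1, X_4=(-6)
t=4: X=(-6), d=1 → -e1, X_5=(-7)
t=5: X=(-7), d=0 → +e1, X_6=(-6)
t=6: X=(-6), d=1 → -e1, X_7=(-7)
t=7: X=(-7), d=1 → -e1, X_8=(-8)
t=8: X=(-8), d=1 → -e1, X_9=(-9)
t=9: X=(-9), d=0 → +e1, X_10=(-8)
t=10: X=(-8), d=1 → -e1, X_11=(-9)
t=11: X=(-9), d=0 → +e1, X_12=(-8)
t=12: X=(-8), d=0 → +e1, X_13=(-7)
t=13: X=(-7), d=1 → -e1, X_14=(-8)
t=14: X=(-8), d=0 → +e1, X_15=(-7)
t=15: X=(-7), d=0 → +e1, X_16=(-6)

5


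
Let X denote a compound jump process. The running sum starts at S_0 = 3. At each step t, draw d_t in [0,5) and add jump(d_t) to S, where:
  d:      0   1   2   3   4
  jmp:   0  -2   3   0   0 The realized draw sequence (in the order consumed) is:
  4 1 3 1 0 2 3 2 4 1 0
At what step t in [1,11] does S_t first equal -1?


t=0: S=3, d=4, jump=0, S_1=3
t=1: S=3, d=1, jump=-2, S_2=1
t=2: S=1, d=3, jump=0, S_3=1
t=3: S=1, d=1, jump=-2, S_4=-1
t=4: S=-1, d=0, jump=0, S_5=-1
t=5: S=-1, d=2, jump=3, S_6=2
t=6: S=2, d=3, jump=0, S_7=2
t=7: S=2, d=2, jump=3, S_8=5
t=8: S=5, d=4, jump=0, S_9=5
t=9: S=5, d=1, jump=-2, S_10=3
t=10: S=3, d=0, jump=0, S_11=3

4


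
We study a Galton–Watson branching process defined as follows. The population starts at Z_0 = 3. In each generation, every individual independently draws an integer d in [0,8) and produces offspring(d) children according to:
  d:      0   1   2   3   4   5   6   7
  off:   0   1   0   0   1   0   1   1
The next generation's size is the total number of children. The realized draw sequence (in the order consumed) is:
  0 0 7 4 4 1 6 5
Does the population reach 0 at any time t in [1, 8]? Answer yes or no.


gen 0: Z_0=3, draws=[0, 0, 7], offspring=[0, 0, 1], Z_1=1
gen 1: Z_1=1, draws=[4], offspring=[1], Z_2=1
gen 2: Z_2=1, draws=[4], offspring=[1], Z_3=1
gen 3: Z_3=1, draws=[1], offspring=[1], Z_4=1
gen 4: Z_4=1, draws=[6], offspring=[1], Z_5=1
gen 5: Z_5=1, draws=[5], offspring=[0], Z_6=0
gen 6: Z_6=0, draws=[], offspring=[], Z_7=0
gen 7: Z_7=0, draws=[], offspring=[], Z_8=0

yes


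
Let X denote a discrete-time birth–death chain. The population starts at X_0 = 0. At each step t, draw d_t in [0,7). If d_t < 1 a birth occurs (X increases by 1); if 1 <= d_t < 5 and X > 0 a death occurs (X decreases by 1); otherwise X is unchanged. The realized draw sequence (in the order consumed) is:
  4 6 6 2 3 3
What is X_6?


t=0: X=0, d=4 → hold, X_1=0
t=1: X=0, d=6 → hold, X_2=0
t=2: X=0, d=6 → hold, X_3=0
t=3: X=0, d=2 → hold, X_4=0
t=4: X=0, d=3 → hold, X_5=0
t=5: X=0, d=3 → hold, X_6=0

0


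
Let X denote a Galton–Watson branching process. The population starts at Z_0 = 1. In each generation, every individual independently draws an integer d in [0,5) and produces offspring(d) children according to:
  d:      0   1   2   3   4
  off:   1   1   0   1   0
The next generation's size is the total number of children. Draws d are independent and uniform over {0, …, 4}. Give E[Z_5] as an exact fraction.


Outcome values over d=0..4: [1, 1, 0, 1, 0]
Σy = 3, Σy² = 3, M = 5
μ = 3/5 = 3/5,  σ² = 3/5 − (3/5)² = 6/25
E[Z_0] = 1
E[Z_1] = 3/5·E[Z_0] = 3/5
E[Z_2] = 3/5·E[Z_1] = 9/25
E[Z_3] = 3/5·E[Z_2] = 27/125
E[Z_4] = 3/5·E[Z_3] = 81/625
E[Z_5] = 3/5·E[Z_4] = 243/3125

243/3125


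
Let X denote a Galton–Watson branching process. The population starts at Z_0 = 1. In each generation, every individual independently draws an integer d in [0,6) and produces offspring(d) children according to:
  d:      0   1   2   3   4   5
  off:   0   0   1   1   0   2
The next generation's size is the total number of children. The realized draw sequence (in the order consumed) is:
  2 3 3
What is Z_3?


gen 0: Z_0=1, draws=[2], offspring=[1], Z_1=1
gen 1: Z_1=1, draws=[3], offspring=[1], Z_2=1
gen 2: Z_2=1, draws=[3], offspring=[1], Z_3=1

1
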